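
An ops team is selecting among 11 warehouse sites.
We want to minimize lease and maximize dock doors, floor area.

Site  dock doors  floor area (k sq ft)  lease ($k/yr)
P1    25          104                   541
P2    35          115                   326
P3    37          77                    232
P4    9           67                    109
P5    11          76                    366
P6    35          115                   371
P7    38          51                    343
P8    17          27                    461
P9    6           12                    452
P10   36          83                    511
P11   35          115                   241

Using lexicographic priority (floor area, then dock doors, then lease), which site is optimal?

P11

First maximize floor area: best is 115, kept {P2, P6, P11}.
Then maximize dock doors: best is 35, kept {P2, P6, P11}.
Then minimize lease: best is 241, kept {P11}.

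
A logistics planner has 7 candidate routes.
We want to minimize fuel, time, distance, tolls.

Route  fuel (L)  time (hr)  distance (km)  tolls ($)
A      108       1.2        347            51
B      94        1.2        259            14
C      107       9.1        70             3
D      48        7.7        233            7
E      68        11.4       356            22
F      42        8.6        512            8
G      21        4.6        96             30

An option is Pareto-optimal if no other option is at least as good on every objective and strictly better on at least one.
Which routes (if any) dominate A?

B: fuel 94≤108, time 1.2≤1.2, distance 259≤347, tolls 14≤51 — dominates A.
Others (C, D, E, F, G) are each worse than A on at least one objective.

B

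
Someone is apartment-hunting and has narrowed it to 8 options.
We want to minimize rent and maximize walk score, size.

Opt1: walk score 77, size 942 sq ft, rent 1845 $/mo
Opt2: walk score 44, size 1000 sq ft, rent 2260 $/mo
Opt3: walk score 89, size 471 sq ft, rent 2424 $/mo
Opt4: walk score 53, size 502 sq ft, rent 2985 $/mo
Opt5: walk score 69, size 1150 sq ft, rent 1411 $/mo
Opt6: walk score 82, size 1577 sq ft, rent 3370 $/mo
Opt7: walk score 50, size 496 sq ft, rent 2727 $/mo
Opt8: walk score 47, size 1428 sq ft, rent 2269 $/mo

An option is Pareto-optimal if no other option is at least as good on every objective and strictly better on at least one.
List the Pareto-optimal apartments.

Opt1, Opt3, Opt5, Opt6, Opt8

Opt1: not dominated.
Opt2: dominated by Opt5 (walk score 69≥44, size 1150≥1000, rent 1411≤2260).
Opt3: not dominated (best walk score).
Opt4: dominated by Opt1 (walk score 77≥53, size 942≥502, rent 1845≤2985).
Opt5: not dominated (best rent).
Opt6: not dominated (best size).
Opt7: dominated by Opt1 (walk score 77≥50, size 942≥496, rent 1845≤2727).
Opt8: not dominated.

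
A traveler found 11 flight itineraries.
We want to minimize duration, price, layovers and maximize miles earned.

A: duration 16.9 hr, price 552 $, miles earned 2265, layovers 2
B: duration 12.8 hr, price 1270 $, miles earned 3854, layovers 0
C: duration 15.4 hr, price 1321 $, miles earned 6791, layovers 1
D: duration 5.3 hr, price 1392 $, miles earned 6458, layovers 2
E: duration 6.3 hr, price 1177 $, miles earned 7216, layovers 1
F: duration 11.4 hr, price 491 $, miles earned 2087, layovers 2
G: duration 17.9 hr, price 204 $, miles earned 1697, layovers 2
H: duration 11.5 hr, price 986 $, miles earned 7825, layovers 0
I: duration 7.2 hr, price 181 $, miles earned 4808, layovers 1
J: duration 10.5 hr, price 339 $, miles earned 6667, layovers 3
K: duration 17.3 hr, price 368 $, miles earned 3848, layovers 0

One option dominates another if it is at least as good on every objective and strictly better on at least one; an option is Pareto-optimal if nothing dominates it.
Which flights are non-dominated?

A: dominated by I (duration 7.2≤16.9, price 181≤552, miles earned 4808≥2265, layovers 1≤2).
B: dominated by H (duration 11.5≤12.8, price 986≤1270, miles earned 7825≥3854, layovers 0≤0).
C: dominated by E (duration 6.3≤15.4, price 1177≤1321, miles earned 7216≥6791, layovers 1≤1).
D: not dominated (best duration).
E: not dominated.
F: dominated by I (duration 7.2≤11.4, price 181≤491, miles earned 4808≥2087, layovers 1≤2).
G: dominated by I (duration 7.2≤17.9, price 181≤204, miles earned 4808≥1697, layovers 1≤2).
H: not dominated (best miles earned).
I: not dominated (best price).
J: not dominated.
K: not dominated.

D, E, H, I, J, K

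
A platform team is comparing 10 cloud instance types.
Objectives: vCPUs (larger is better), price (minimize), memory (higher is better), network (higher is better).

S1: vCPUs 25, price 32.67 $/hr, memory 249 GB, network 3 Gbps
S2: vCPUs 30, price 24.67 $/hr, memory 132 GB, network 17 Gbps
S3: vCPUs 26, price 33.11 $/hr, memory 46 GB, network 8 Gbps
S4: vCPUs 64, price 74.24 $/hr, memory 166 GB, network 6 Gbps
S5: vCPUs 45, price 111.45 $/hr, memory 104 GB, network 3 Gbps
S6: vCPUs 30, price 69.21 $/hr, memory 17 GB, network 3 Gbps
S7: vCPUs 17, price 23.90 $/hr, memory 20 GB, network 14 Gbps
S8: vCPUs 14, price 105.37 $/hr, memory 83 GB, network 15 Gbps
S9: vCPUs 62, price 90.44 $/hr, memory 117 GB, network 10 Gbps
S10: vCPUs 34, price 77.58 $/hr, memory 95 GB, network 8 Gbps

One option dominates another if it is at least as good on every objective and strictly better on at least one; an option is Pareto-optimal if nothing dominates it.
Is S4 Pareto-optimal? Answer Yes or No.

S1: worse on vCPUs (25 vs 64).
S2: worse on vCPUs (30 vs 64).
S3: worse on vCPUs (26 vs 64).
S5: worse on vCPUs (45 vs 64).
S6: worse on vCPUs (30 vs 64).
S7: worse on vCPUs (17 vs 64).
S8: worse on vCPUs (14 vs 64).
S9: worse on vCPUs (62 vs 64).
S10: worse on vCPUs (34 vs 64).
No option is at least as good as S4 on every objective and strictly better on one.

Yes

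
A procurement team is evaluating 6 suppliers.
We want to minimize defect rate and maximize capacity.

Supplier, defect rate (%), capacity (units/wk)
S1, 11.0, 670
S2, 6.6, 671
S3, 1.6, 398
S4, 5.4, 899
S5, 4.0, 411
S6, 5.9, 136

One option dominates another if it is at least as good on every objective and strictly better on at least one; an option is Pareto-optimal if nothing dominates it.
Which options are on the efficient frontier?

S3, S4, S5

S1: dominated by S2 (defect rate 6.6≤11.0, capacity 671≥670).
S2: dominated by S4 (defect rate 5.4≤6.6, capacity 899≥671).
S3: not dominated (best defect rate).
S4: not dominated (best capacity).
S5: not dominated.
S6: dominated by S3 (defect rate 1.6≤5.9, capacity 398≥136).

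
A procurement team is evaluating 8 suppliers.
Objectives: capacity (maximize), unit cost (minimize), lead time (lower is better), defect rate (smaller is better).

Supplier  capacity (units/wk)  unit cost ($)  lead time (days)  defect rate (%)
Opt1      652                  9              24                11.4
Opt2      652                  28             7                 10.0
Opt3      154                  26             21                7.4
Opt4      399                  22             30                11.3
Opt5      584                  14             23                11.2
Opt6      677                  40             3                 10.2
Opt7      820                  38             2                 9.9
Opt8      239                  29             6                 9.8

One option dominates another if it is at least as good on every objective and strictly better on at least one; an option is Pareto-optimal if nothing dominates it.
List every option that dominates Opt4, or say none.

Opt5

Opt5: capacity 584≥399, unit cost 14≤22, lead time 23≤30, defect rate 11.2≤11.3 — dominates Opt4.
Others (Opt1, Opt2, Opt3, Opt6, Opt7, Opt8) are each worse than Opt4 on at least one objective.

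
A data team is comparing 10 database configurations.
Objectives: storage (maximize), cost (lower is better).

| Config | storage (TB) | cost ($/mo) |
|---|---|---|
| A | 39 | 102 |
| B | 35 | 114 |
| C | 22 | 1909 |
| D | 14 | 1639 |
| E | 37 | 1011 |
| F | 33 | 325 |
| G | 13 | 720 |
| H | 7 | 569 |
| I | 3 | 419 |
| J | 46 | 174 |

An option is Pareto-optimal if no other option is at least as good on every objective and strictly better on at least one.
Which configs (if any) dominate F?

A, B, J

A: storage 39≥33, cost 102≤325 — dominates F.
B: storage 35≥33, cost 114≤325 — dominates F.
J: storage 46≥33, cost 174≤325 — dominates F.
Others (C, D, E, G, H, I) are each worse than F on at least one objective.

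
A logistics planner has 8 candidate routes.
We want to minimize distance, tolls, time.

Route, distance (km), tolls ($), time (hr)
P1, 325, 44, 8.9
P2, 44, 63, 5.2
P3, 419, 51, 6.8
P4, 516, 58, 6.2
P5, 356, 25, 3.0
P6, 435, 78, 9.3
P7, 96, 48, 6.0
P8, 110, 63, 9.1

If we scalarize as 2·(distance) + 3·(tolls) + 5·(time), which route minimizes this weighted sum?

P1: 2·325 + 3·44 + 5·8.9 = 826.5
P2: 2·44 + 3·63 + 5·5.2 = 303.0
P3: 2·419 + 3·51 + 5·6.8 = 1025.0
P4: 2·516 + 3·58 + 5·6.2 = 1237.0
P5: 2·356 + 3·25 + 5·3.0 = 802.0
P6: 2·435 + 3·78 + 5·9.3 = 1150.5
P7: 2·96 + 3·48 + 5·6.0 = 366.0
P8: 2·110 + 3·63 + 5·9.1 = 454.5
Lowest: P2 at 303.0.

P2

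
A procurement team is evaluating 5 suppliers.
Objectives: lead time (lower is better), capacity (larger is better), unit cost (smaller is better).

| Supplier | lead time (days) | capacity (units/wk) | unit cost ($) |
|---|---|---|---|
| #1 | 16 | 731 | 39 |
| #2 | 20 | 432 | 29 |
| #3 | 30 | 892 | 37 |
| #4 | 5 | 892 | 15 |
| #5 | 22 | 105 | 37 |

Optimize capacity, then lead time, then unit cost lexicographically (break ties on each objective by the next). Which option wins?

First maximize capacity: best is 892, kept {#3, #4}.
Then minimize lead time: best is 5, kept {#4}.

#4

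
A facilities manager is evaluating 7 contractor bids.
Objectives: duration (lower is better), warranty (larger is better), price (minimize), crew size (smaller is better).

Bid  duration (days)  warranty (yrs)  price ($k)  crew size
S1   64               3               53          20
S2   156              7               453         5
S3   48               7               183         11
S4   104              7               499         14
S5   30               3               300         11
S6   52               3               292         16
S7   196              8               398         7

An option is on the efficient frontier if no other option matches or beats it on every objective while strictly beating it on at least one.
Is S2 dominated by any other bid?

No

S1: worse on warranty (3 vs 7).
S3: worse on crew size (11 vs 5).
S4: worse on price (499 vs 453).
S5: worse on warranty (3 vs 7).
S6: worse on warranty (3 vs 7).
S7: worse on duration (196 vs 156).
No option is at least as good as S2 on every objective and strictly better on one.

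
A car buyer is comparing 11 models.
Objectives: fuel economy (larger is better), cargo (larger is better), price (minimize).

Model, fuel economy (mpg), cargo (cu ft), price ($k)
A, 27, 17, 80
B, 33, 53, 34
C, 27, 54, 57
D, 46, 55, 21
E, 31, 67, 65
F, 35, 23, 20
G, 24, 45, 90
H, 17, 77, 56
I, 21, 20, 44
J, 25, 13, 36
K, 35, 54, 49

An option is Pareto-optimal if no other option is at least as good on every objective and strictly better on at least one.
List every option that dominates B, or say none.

D

D: fuel economy 46≥33, cargo 55≥53, price 21≤34 — dominates B.
Others (A, C, E, F, G, H, I, J, K) are each worse than B on at least one objective.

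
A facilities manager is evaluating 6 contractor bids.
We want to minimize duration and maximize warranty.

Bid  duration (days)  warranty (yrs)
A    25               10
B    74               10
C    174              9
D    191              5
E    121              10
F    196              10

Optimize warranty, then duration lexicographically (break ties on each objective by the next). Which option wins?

A

First maximize warranty: best is 10, kept {A, B, E, F}.
Then minimize duration: best is 25, kept {A}.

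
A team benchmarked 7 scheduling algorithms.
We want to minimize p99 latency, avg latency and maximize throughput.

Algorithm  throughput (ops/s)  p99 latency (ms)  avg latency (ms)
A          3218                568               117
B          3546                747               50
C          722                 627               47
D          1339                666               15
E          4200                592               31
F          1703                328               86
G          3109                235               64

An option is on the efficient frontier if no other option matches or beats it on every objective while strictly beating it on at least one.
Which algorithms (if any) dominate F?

G: throughput 3109≥1703, p99 latency 235≤328, avg latency 64≤86 — dominates F.
Others (A, B, C, D, E) are each worse than F on at least one objective.

G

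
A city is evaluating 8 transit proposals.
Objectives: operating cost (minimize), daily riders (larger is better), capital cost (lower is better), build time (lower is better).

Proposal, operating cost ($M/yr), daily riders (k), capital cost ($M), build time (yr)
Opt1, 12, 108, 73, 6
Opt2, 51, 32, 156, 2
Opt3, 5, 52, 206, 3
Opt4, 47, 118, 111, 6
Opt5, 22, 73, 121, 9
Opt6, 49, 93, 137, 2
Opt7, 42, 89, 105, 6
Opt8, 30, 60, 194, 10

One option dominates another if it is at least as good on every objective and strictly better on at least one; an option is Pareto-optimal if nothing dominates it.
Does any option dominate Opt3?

Opt1: worse on operating cost (12 vs 5).
Opt2: worse on operating cost (51 vs 5).
Opt4: worse on operating cost (47 vs 5).
Opt5: worse on operating cost (22 vs 5).
Opt6: worse on operating cost (49 vs 5).
Opt7: worse on operating cost (42 vs 5).
Opt8: worse on operating cost (30 vs 5).
No option is at least as good as Opt3 on every objective and strictly better on one.

No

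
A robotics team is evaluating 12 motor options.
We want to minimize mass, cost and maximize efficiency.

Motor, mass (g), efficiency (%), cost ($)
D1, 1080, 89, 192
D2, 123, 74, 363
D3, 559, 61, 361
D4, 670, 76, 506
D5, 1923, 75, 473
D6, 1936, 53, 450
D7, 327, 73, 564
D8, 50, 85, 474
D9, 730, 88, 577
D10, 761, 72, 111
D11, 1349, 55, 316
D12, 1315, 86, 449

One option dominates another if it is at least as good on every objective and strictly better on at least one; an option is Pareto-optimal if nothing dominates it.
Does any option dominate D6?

Yes

D1 vs D6: mass 1080≤1936, efficiency 89≥53, cost 192≤450 — D1 is at least as good on every objective and strictly better on at least one, so D1 dominates D6.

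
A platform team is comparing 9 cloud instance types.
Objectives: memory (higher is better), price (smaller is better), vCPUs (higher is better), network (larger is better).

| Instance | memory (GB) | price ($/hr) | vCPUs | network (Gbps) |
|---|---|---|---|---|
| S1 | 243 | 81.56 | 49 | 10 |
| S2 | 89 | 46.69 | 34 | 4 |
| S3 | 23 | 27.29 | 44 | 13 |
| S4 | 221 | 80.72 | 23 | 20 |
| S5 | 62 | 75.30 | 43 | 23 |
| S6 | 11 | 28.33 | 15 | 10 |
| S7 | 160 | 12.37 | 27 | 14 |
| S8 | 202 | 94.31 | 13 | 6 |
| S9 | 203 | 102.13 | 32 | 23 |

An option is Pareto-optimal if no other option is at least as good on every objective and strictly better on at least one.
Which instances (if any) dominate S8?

S1: memory 243≥202, price 81.56≤94.31, vCPUs 49≥13, network 10≥6 — dominates S8.
S4: memory 221≥202, price 80.72≤94.31, vCPUs 23≥13, network 20≥6 — dominates S8.
Others (S2, S3, S5, S6, S7, S9) are each worse than S8 on at least one objective.

S1, S4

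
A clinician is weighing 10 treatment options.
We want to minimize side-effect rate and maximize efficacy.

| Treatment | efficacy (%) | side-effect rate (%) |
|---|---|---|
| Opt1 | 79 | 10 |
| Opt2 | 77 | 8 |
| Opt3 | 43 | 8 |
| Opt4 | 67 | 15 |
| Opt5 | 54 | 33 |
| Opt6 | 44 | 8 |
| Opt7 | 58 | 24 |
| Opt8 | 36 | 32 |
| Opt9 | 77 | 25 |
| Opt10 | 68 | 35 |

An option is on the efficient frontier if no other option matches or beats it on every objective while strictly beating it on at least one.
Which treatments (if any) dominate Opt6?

Opt2: efficacy 77≥44, side-effect rate 8≤8 — dominates Opt6.
Others (Opt1, Opt3, Opt4, Opt5, Opt7, Opt8, Opt9, Opt10) are each worse than Opt6 on at least one objective.

Opt2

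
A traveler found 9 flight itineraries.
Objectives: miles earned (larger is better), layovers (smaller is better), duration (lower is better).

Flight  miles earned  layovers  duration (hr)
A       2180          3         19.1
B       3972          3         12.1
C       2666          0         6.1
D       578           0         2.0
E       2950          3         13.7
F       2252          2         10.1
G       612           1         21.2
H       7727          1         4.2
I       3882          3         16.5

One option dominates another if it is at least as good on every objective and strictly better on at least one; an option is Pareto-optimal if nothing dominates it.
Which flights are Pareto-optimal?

C, D, H

A: dominated by B (miles earned 3972≥2180, layovers 3≤3, duration 12.1≤19.1).
B: dominated by H (miles earned 7727≥3972, layovers 1≤3, duration 4.2≤12.1).
C: not dominated.
D: not dominated (best duration).
E: dominated by B (miles earned 3972≥2950, layovers 3≤3, duration 12.1≤13.7).
F: dominated by C (miles earned 2666≥2252, layovers 0≤2, duration 6.1≤10.1).
G: dominated by C (miles earned 2666≥612, layovers 0≤1, duration 6.1≤21.2).
H: not dominated (best miles earned).
I: dominated by B (miles earned 3972≥3882, layovers 3≤3, duration 12.1≤16.5).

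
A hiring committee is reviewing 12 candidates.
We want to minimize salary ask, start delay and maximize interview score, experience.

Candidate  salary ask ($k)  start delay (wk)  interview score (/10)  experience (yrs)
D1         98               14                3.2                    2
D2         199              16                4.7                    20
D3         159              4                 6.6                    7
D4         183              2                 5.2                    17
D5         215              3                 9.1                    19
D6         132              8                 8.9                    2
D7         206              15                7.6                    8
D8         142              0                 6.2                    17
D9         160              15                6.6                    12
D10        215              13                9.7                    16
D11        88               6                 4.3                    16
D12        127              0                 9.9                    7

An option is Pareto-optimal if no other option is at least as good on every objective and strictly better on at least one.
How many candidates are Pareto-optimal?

D1: dominated by D11 (salary ask 88≤98, start delay 6≤14, interview score 4.3≥3.2, experience 16≥2).
D2: not dominated (best experience).
D3: dominated by D12 (salary ask 127≤159, start delay 0≤4, interview score 9.9≥6.6, experience 7≥7).
D4: dominated by D8 (salary ask 142≤183, start delay 0≤2, interview score 6.2≥5.2, experience 17≥17).
D5: not dominated.
D6: dominated by D12 (salary ask 127≤132, start delay 0≤8, interview score 9.9≥8.9, experience 7≥2).
D7: not dominated.
D8: not dominated.
D9: not dominated.
D10: not dominated.
D11: not dominated (best salary ask).
D12: not dominated (best interview score).
Pareto-optimal: D2, D5, D7, D8, D9, D10, D11, D12 → 8.

8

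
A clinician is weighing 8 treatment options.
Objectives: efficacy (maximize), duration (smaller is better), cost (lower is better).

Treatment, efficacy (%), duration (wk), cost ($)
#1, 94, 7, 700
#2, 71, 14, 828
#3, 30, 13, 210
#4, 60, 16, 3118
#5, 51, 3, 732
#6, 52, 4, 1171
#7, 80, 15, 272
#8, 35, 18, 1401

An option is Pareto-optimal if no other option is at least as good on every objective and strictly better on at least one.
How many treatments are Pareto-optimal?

5

#1: not dominated (best efficacy).
#2: dominated by #1 (efficacy 94≥71, duration 7≤14, cost 700≤828).
#3: not dominated (best cost).
#4: dominated by #1 (efficacy 94≥60, duration 7≤16, cost 700≤3118).
#5: not dominated (best duration).
#6: not dominated.
#7: not dominated.
#8: dominated by #1 (efficacy 94≥35, duration 7≤18, cost 700≤1401).
Pareto-optimal: #1, #3, #5, #6, #7 → 5.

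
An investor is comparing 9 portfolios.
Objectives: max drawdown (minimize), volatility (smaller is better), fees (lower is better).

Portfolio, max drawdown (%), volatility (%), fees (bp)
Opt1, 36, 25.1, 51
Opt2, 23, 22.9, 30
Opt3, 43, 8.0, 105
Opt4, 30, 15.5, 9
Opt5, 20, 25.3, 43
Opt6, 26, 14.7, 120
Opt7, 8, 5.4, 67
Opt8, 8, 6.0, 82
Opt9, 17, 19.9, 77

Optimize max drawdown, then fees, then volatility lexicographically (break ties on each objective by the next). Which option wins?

First minimize max drawdown: best is 8, kept {Opt7, Opt8}.
Then minimize fees: best is 67, kept {Opt7}.

Opt7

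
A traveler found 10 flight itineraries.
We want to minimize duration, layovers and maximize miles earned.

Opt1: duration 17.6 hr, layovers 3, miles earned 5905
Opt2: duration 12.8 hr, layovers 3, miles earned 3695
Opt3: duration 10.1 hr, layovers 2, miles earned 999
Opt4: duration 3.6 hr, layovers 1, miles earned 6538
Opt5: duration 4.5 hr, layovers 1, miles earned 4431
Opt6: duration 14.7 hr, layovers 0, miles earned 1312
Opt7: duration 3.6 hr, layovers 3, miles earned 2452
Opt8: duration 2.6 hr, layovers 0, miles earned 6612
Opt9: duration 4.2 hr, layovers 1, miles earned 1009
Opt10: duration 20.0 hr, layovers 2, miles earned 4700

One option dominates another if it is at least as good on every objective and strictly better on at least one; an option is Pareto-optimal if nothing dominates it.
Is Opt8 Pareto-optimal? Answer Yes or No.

Yes

Opt1: worse on duration (17.6 vs 2.6).
Opt2: worse on duration (12.8 vs 2.6).
Opt3: worse on duration (10.1 vs 2.6).
Opt4: worse on duration (3.6 vs 2.6).
Opt5: worse on duration (4.5 vs 2.6).
Opt6: worse on duration (14.7 vs 2.6).
Opt7: worse on duration (3.6 vs 2.6).
Opt9: worse on duration (4.2 vs 2.6).
Opt10: worse on duration (20.0 vs 2.6).
No option is at least as good as Opt8 on every objective and strictly better on one.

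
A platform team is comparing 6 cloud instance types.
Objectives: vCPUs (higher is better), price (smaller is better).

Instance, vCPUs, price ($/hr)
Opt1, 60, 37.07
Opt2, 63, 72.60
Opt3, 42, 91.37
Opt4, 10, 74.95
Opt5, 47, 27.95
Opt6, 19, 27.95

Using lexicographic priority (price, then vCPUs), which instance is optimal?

First minimize price: best is 27.95, kept {Opt5, Opt6}.
Then maximize vCPUs: best is 47, kept {Opt5}.

Opt5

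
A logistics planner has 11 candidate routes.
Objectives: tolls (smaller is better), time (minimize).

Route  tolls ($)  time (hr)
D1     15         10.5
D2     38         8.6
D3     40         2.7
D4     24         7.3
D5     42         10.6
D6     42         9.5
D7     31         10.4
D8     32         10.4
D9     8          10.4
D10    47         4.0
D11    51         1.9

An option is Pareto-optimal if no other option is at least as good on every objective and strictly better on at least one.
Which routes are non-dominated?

D3, D4, D9, D11

D1: dominated by D9 (tolls 8≤15, time 10.4≤10.5).
D2: dominated by D4 (tolls 24≤38, time 7.3≤8.6).
D3: not dominated.
D4: not dominated.
D5: dominated by D1 (tolls 15≤42, time 10.5≤10.6).
D6: dominated by D2 (tolls 38≤42, time 8.6≤9.5).
D7: dominated by D4 (tolls 24≤31, time 7.3≤10.4).
D8: dominated by D4 (tolls 24≤32, time 7.3≤10.4).
D9: not dominated (best tolls).
D10: dominated by D3 (tolls 40≤47, time 2.7≤4.0).
D11: not dominated (best time).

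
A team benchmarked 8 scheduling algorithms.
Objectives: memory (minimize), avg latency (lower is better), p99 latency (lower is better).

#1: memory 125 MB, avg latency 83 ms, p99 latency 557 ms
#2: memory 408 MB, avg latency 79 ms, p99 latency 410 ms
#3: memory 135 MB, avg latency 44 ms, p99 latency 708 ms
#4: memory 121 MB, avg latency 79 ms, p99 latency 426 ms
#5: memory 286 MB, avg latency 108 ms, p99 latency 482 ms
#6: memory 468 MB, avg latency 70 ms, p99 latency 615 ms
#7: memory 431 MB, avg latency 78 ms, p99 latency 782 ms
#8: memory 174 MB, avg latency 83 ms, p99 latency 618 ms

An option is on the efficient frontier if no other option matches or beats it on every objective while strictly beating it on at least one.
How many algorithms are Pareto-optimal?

4

#1: dominated by #4 (memory 121≤125, avg latency 79≤83, p99 latency 426≤557).
#2: not dominated (best p99 latency).
#3: not dominated (best avg latency).
#4: not dominated (best memory).
#5: dominated by #4 (memory 121≤286, avg latency 79≤108, p99 latency 426≤482).
#6: not dominated.
#7: dominated by #3 (memory 135≤431, avg latency 44≤78, p99 latency 708≤782).
#8: dominated by #1 (memory 125≤174, avg latency 83≤83, p99 latency 557≤618).
Pareto-optimal: #2, #3, #4, #6 → 4.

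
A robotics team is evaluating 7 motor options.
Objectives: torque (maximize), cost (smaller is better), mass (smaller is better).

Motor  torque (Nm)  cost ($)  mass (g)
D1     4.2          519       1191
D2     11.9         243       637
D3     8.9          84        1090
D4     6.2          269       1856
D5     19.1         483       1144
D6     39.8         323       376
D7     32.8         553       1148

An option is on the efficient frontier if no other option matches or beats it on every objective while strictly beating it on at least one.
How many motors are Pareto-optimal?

D1: dominated by D2 (torque 11.9≥4.2, cost 243≤519, mass 637≤1191).
D2: not dominated.
D3: not dominated (best cost).
D4: dominated by D2 (torque 11.9≥6.2, cost 243≤269, mass 637≤1856).
D5: dominated by D6 (torque 39.8≥19.1, cost 323≤483, mass 376≤1144).
D6: not dominated (best torque).
D7: dominated by D6 (torque 39.8≥32.8, cost 323≤553, mass 376≤1148).
Pareto-optimal: D2, D3, D6 → 3.

3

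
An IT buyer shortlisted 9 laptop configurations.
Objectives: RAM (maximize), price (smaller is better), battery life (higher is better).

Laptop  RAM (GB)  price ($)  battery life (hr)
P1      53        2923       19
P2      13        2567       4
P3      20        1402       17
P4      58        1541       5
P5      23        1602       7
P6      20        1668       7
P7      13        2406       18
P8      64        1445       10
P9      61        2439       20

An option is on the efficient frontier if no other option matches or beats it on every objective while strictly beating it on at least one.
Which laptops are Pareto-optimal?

P3, P7, P8, P9

P1: dominated by P9 (RAM 61≥53, price 2439≤2923, battery life 20≥19).
P2: dominated by P3 (RAM 20≥13, price 1402≤2567, battery life 17≥4).
P3: not dominated (best price).
P4: dominated by P8 (RAM 64≥58, price 1445≤1541, battery life 10≥5).
P5: dominated by P8 (RAM 64≥23, price 1445≤1602, battery life 10≥7).
P6: dominated by P3 (RAM 20≥20, price 1402≤1668, battery life 17≥7).
P7: not dominated.
P8: not dominated (best RAM).
P9: not dominated (best battery life).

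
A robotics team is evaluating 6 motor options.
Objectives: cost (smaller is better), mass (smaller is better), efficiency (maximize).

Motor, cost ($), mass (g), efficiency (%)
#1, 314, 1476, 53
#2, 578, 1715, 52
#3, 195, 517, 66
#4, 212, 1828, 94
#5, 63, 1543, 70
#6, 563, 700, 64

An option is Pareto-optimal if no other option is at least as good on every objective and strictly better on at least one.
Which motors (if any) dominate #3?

none

#1: worse on cost (314 vs 195).
#2: worse on cost (578 vs 195).
#4: worse on cost (212 vs 195).
#5: worse on mass (1543 vs 517).
#6: worse on cost (563 vs 195).
No option dominates #3.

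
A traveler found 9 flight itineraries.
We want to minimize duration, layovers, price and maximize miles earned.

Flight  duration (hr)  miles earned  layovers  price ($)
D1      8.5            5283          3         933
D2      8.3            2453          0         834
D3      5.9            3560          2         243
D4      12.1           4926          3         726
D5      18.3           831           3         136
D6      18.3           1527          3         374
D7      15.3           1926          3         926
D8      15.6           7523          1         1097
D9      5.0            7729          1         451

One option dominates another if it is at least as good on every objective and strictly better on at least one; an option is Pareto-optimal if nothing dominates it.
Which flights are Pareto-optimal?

D1: dominated by D9 (duration 5.0≤8.5, miles earned 7729≥5283, layovers 1≤3, price 451≤933).
D2: not dominated (best layovers).
D3: not dominated.
D4: dominated by D9 (duration 5.0≤12.1, miles earned 7729≥4926, layovers 1≤3, price 451≤726).
D5: not dominated (best price).
D6: dominated by D3 (duration 5.9≤18.3, miles earned 3560≥1527, layovers 2≤3, price 243≤374).
D7: dominated by D2 (duration 8.3≤15.3, miles earned 2453≥1926, layovers 0≤3, price 834≤926).
D8: dominated by D9 (duration 5.0≤15.6, miles earned 7729≥7523, layovers 1≤1, price 451≤1097).
D9: not dominated (best duration).

D2, D3, D5, D9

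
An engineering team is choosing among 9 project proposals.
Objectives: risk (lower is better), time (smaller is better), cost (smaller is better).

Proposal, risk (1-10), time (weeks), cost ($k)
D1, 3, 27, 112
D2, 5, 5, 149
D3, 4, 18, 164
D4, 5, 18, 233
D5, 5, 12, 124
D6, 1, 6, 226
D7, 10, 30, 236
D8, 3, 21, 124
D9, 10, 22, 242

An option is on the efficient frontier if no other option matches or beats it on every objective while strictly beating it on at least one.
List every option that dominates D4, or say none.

D2, D3, D5, D6

D2: risk 5≤5, time 5≤18, cost 149≤233 — dominates D4.
D3: risk 4≤5, time 18≤18, cost 164≤233 — dominates D4.
D5: risk 5≤5, time 12≤18, cost 124≤233 — dominates D4.
D6: risk 1≤5, time 6≤18, cost 226≤233 — dominates D4.
Others (D1, D7, D8, D9) are each worse than D4 on at least one objective.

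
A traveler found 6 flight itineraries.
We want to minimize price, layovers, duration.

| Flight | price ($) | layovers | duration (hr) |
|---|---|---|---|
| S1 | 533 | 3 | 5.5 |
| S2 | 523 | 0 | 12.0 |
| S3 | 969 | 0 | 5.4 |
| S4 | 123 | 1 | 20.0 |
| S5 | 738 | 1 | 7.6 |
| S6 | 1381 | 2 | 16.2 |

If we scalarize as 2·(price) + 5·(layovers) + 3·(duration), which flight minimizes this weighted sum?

S1: 2·533 + 5·3 + 3·5.5 = 1097.5
S2: 2·523 + 5·0 + 3·12.0 = 1082.0
S3: 2·969 + 5·0 + 3·5.4 = 1954.2
S4: 2·123 + 5·1 + 3·20.0 = 311.0
S5: 2·738 + 5·1 + 3·7.6 = 1503.8
S6: 2·1381 + 5·2 + 3·16.2 = 2820.6
Lowest: S4 at 311.0.

S4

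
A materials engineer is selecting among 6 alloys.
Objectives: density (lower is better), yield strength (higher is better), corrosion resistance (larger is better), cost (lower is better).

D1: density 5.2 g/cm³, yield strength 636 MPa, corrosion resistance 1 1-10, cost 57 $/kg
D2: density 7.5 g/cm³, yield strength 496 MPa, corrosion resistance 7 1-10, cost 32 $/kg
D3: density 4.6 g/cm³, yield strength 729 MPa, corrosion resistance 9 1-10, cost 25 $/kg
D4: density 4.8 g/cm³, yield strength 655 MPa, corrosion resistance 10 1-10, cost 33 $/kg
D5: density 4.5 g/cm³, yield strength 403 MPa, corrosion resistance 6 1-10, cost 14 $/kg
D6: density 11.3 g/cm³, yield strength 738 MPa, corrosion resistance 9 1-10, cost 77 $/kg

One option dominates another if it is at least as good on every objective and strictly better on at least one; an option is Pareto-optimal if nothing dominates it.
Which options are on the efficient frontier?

D1: dominated by D3 (density 4.6≤5.2, yield strength 729≥636, corrosion resistance 9≥1, cost 25≤57).
D2: dominated by D3 (density 4.6≤7.5, yield strength 729≥496, corrosion resistance 9≥7, cost 25≤32).
D3: not dominated.
D4: not dominated (best corrosion resistance).
D5: not dominated (best density).
D6: not dominated (best yield strength).

D3, D4, D5, D6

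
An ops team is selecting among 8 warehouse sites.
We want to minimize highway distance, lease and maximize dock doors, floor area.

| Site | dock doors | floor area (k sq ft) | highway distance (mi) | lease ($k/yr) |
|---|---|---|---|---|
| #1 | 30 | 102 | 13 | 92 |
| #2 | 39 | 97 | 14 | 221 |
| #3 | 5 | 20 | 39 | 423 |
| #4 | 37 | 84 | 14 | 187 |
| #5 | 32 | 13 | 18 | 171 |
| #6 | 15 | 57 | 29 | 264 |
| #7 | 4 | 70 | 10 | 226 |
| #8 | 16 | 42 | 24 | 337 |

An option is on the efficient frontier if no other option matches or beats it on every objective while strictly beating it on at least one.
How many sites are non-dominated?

#1: not dominated (best floor area).
#2: not dominated (best dock doors).
#3: dominated by #1 (dock doors 30≥5, floor area 102≥20, highway distance 13≤39, lease 92≤423).
#4: not dominated.
#5: not dominated.
#6: dominated by #1 (dock doors 30≥15, floor area 102≥57, highway distance 13≤29, lease 92≤264).
#7: not dominated (best highway distance).
#8: dominated by #1 (dock doors 30≥16, floor area 102≥42, highway distance 13≤24, lease 92≤337).
Pareto-optimal: #1, #2, #4, #5, #7 → 5.

5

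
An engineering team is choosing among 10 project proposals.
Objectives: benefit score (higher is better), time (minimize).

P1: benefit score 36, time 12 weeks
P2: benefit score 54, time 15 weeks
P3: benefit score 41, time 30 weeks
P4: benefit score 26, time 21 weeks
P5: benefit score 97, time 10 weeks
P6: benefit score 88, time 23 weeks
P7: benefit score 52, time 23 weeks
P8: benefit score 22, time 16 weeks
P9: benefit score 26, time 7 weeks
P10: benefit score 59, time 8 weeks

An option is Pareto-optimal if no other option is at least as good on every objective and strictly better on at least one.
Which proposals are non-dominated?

P5, P9, P10

P1: dominated by P5 (benefit score 97≥36, time 10≤12).
P2: dominated by P5 (benefit score 97≥54, time 10≤15).
P3: dominated by P2 (benefit score 54≥41, time 15≤30).
P4: dominated by P1 (benefit score 36≥26, time 12≤21).
P5: not dominated (best benefit score).
P6: dominated by P5 (benefit score 97≥88, time 10≤23).
P7: dominated by P2 (benefit score 54≥52, time 15≤23).
P8: dominated by P1 (benefit score 36≥22, time 12≤16).
P9: not dominated (best time).
P10: not dominated.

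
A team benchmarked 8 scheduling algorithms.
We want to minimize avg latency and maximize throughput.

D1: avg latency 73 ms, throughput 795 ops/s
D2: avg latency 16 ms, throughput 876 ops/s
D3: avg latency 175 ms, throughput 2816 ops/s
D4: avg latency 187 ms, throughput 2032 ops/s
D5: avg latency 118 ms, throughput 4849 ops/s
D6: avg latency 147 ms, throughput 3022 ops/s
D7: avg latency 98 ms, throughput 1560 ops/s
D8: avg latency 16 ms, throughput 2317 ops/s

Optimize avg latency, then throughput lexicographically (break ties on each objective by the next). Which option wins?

D8

First minimize avg latency: best is 16, kept {D2, D8}.
Then maximize throughput: best is 2317, kept {D8}.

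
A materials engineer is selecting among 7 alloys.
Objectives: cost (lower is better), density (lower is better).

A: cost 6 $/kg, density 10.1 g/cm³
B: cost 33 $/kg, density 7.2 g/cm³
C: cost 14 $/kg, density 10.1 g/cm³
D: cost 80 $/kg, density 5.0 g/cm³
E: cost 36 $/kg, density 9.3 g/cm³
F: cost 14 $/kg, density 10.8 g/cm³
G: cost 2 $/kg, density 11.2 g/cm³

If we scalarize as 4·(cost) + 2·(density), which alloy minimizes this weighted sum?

G

A: 4·6 + 2·10.1 = 44.2
B: 4·33 + 2·7.2 = 146.4
C: 4·14 + 2·10.1 = 76.2
D: 4·80 + 2·5.0 = 330.0
E: 4·36 + 2·9.3 = 162.6
F: 4·14 + 2·10.8 = 77.6
G: 4·2 + 2·11.2 = 30.4
Lowest: G at 30.4.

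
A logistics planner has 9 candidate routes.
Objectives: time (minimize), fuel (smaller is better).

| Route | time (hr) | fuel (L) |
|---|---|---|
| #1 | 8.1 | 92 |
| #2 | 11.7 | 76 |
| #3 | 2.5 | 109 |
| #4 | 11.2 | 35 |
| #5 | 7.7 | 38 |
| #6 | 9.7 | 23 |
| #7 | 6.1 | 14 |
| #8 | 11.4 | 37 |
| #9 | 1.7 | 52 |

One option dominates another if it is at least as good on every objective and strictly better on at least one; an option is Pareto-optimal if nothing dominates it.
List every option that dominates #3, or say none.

#9

#9: time 1.7≤2.5, fuel 52≤109 — dominates #3.
Others (#1, #2, #4, #5, #6, #7, #8) are each worse than #3 on at least one objective.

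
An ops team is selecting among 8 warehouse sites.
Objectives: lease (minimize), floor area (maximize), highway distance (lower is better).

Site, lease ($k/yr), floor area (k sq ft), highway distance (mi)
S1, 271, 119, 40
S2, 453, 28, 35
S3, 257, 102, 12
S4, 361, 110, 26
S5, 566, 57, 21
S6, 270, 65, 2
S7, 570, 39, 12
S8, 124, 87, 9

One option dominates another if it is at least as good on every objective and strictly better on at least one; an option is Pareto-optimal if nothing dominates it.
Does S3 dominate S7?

S3 vs S7: lease 257≤570, floor area 102≥39, highway distance 12≤12 — S3 is at least as good on every objective with at least one strict improvement.

Yes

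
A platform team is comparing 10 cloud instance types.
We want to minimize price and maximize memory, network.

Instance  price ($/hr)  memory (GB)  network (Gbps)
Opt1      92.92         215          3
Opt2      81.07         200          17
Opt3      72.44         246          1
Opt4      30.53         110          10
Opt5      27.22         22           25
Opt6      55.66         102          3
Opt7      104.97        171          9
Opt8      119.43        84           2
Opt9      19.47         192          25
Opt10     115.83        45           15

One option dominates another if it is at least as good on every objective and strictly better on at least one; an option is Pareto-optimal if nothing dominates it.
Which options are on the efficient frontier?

Opt1, Opt2, Opt3, Opt9

Opt1: not dominated.
Opt2: not dominated.
Opt3: not dominated (best memory).
Opt4: dominated by Opt9 (price 19.47≤30.53, memory 192≥110, network 25≥10).
Opt5: dominated by Opt9 (price 19.47≤27.22, memory 192≥22, network 25≥25).
Opt6: dominated by Opt4 (price 30.53≤55.66, memory 110≥102, network 10≥3).
Opt7: dominated by Opt2 (price 81.07≤104.97, memory 200≥171, network 17≥9).
Opt8: dominated by Opt1 (price 92.92≤119.43, memory 215≥84, network 3≥2).
Opt9: not dominated (best price).
Opt10: dominated by Opt2 (price 81.07≤115.83, memory 200≥45, network 17≥15).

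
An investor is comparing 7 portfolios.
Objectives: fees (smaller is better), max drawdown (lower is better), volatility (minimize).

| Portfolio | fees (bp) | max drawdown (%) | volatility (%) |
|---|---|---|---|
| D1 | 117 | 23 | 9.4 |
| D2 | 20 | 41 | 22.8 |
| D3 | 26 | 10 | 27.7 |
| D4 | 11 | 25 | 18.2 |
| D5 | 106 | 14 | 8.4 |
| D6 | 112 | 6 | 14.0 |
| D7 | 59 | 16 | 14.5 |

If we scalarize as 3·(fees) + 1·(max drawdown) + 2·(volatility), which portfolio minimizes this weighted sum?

D4

D1: 3·117 + 1·23 + 2·9.4 = 392.8
D2: 3·20 + 1·41 + 2·22.8 = 146.6
D3: 3·26 + 1·10 + 2·27.7 = 143.4
D4: 3·11 + 1·25 + 2·18.2 = 94.4
D5: 3·106 + 1·14 + 2·8.4 = 348.8
D6: 3·112 + 1·6 + 2·14.0 = 370.0
D7: 3·59 + 1·16 + 2·14.5 = 222.0
Lowest: D4 at 94.4.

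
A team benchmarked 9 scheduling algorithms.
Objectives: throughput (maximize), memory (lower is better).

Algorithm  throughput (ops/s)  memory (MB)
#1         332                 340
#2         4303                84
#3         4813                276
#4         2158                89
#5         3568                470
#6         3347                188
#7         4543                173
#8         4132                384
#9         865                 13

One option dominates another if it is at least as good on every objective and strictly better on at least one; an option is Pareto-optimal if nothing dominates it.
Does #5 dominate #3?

#5 vs #3: #5 is worse on throughput (3568 vs 4813), so it does not dominate #3.

No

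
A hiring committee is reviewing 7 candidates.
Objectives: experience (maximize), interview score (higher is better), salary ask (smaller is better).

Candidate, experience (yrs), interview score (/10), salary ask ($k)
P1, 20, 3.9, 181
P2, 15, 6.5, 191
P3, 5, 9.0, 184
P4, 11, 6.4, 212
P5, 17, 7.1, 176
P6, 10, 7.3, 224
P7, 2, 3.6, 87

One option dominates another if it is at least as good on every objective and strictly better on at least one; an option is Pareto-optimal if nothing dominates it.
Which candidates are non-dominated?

P1, P3, P5, P6, P7

P1: not dominated (best experience).
P2: dominated by P5 (experience 17≥15, interview score 7.1≥6.5, salary ask 176≤191).
P3: not dominated (best interview score).
P4: dominated by P2 (experience 15≥11, interview score 6.5≥6.4, salary ask 191≤212).
P5: not dominated.
P6: not dominated.
P7: not dominated (best salary ask).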